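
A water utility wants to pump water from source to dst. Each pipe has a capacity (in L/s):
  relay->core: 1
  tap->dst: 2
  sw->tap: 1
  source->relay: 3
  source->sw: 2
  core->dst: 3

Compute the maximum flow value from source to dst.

2

Augment source->relay->core->dst: bottleneck 1. Total 1.
Augment source->sw->tap->dst: bottleneck 1. Total 2.
No augmenting path remains in the residual graph.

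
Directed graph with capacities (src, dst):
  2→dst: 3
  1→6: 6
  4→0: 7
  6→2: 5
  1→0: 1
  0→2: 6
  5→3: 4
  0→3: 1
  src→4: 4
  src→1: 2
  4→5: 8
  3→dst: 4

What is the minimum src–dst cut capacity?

Max flow = 6 (via 4 augmenting paths).
In the residual at optimum, the set reachable from src is {src}.
Cut edges: src→1 (cap 2), src→4 (cap 4). Sum = 6.

6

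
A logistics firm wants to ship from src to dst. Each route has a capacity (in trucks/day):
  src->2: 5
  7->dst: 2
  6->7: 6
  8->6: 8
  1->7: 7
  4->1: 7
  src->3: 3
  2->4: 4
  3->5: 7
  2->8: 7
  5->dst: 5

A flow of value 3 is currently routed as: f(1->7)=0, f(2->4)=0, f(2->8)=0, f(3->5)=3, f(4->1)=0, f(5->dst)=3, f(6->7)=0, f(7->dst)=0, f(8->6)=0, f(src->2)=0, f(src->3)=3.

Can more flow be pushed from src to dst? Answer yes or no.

Residual path src->2->8->6->7->dst has bottleneck 2 > 0.
Pushing 2 along it raises the flow to 5, so the given flow is not maximum.

Yes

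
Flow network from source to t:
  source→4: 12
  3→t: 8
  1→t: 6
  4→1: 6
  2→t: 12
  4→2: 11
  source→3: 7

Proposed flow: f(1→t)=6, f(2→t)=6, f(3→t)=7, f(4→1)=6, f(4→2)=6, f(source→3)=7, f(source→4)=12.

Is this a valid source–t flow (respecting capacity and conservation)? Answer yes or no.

Yes

Every edge has 0 ≤ f(e) ≤ cap(e).
At each intermediate node, inflow equals outflow.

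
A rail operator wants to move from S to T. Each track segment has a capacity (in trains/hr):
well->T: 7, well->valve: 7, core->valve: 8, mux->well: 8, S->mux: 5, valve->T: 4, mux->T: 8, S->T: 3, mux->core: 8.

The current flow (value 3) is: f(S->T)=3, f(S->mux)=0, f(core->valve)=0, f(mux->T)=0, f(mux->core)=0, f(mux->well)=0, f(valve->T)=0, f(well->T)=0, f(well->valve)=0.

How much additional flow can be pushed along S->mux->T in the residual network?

Residual capacities along the path: S->mux: 5, mux->T: 8.
Minimum is 5.

5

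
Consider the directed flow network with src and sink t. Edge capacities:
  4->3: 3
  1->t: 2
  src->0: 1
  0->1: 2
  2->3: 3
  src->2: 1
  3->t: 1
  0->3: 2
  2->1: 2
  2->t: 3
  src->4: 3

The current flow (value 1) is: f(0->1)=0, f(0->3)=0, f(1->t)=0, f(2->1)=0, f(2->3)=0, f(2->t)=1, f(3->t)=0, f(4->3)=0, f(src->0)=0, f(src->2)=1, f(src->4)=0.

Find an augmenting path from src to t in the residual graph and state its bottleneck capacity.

Residual along src->4->3->t: src->4: 3, 4->3: 3, 3->t: 1.
Bottleneck = min = 1.

src->4->3->t, bottleneck 1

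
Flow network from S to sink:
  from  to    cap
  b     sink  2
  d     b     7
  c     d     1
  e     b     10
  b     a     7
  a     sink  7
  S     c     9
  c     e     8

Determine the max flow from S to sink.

Augment S->c->d->b->sink: bottleneck 1. Total 1.
Augment S->c->e->b->sink: bottleneck 1. Total 2.
Augment S->c->e->b->a->sink: bottleneck 7. Total 9.
No augmenting path remains in the residual graph.

9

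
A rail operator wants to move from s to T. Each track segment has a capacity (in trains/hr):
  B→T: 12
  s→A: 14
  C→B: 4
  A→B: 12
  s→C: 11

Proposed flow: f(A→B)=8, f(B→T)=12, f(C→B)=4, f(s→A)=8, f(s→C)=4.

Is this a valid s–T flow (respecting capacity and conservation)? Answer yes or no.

Every edge has 0 ≤ f(e) ≤ cap(e).
At each intermediate node, inflow equals outflow.

Yes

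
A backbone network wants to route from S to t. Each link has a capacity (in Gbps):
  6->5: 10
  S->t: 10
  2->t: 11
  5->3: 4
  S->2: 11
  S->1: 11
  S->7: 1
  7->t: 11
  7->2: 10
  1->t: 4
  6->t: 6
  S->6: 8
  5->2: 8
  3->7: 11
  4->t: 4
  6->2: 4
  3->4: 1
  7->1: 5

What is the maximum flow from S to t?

34

Augment S->t: bottleneck 10. Total 10.
Augment S->6->t: bottleneck 6. Total 16.
Augment S->7->t: bottleneck 1. Total 17.
Augment S->1->t: bottleneck 4. Total 21.
Augment S->2->t: bottleneck 11. Total 32.
Augment S->6->5->3->7->t: bottleneck 2. Total 34.
No augmenting path remains in the residual graph.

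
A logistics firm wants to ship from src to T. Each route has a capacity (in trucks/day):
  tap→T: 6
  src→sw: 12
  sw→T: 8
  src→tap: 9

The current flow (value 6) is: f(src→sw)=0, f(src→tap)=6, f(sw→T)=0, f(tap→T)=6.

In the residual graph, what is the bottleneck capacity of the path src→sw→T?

Residual capacities along the path: src→sw: 12, sw→T: 8.
Minimum is 8.

8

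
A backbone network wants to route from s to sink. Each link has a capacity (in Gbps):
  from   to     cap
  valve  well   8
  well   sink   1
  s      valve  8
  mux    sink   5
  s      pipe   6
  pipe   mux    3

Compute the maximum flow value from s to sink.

Augment s→valve→well→sink: bottleneck 1. Total 1.
Augment s→pipe→mux→sink: bottleneck 3. Total 4.
No augmenting path remains in the residual graph.

4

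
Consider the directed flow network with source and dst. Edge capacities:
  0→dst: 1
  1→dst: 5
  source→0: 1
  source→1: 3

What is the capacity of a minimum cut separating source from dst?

Max flow = 4 (via 2 augmenting paths).
In the residual at optimum, the set reachable from source is {source}.
Cut edges: source→1 (cap 3), source→0 (cap 1). Sum = 4.

4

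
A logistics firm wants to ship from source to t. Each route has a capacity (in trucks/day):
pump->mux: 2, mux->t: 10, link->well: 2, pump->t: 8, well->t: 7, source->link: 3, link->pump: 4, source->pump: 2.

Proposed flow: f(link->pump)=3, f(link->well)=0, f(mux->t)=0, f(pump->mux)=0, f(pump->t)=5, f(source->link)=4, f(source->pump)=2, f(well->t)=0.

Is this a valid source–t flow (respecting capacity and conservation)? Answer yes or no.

No

Capacity violated on source->link: flow 4 > capacity 3.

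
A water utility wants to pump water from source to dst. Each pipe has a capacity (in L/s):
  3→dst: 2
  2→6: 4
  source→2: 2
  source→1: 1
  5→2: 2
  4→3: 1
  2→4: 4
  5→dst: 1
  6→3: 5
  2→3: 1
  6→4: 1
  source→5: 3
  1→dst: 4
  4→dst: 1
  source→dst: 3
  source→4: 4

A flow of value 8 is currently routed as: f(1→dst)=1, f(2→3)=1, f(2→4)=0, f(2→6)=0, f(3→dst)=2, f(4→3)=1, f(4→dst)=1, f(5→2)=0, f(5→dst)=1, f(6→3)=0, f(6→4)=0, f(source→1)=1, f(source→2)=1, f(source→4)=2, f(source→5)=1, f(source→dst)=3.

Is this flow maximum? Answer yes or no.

Residual reachable from source: {2, 3, 4, 5, 6, source}; dst is not reachable.
Saturated cut: source→1, source→dst, 5→dst, 4→dst, 3→dst with total capacity 8 = current flow value. Flow is maximum.

Yes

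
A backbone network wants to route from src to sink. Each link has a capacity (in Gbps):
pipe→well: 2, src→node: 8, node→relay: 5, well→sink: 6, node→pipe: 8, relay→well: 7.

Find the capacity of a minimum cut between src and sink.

6

Max flow = 6 (via 2 augmenting paths).
In the residual at optimum, the set reachable from src is {node, pipe, relay, src, well}.
Cut edges: well→sink (cap 6). Sum = 6.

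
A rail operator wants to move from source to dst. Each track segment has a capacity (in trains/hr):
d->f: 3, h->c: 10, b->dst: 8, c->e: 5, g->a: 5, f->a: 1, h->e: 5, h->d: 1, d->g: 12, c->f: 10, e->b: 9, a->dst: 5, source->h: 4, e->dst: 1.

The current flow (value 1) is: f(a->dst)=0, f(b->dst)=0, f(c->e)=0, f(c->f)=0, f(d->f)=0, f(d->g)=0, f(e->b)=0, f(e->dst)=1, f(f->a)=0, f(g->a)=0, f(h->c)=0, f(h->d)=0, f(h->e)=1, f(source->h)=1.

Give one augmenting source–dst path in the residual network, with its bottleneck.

source->h->e->b->dst, bottleneck 3

Residual along source->h->e->b->dst: source->h: 3, h->e: 4, e->b: 9, b->dst: 8.
Bottleneck = min = 3.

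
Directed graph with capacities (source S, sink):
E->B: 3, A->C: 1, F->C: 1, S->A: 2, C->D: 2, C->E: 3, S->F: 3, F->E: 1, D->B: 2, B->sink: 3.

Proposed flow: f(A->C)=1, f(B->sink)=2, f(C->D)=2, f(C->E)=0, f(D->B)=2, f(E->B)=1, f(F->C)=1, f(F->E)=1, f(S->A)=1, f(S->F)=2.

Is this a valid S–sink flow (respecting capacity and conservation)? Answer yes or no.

No

Conservation fails at B: inflow 3 ≠ outflow 2.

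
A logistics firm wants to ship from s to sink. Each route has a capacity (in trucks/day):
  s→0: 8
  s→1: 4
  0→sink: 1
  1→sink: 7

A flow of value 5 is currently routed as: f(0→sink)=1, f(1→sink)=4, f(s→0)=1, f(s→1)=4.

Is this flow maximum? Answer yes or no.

Yes

Residual reachable from s: {0, s}; sink is not reachable.
Saturated cut: s→1, 0→sink with total capacity 5 = current flow value. Flow is maximum.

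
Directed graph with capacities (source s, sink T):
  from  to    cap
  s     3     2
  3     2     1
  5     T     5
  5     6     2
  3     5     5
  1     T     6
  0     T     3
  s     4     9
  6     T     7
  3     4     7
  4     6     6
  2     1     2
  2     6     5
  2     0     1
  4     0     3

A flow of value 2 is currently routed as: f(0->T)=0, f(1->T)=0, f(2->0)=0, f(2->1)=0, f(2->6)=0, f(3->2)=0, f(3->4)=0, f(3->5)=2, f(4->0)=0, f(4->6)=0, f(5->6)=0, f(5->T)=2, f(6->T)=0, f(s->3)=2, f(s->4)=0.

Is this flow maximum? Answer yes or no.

Residual path s->4->6->T has bottleneck 6 > 0.
Pushing 6 along it raises the flow to 8, so the given flow is not maximum.

No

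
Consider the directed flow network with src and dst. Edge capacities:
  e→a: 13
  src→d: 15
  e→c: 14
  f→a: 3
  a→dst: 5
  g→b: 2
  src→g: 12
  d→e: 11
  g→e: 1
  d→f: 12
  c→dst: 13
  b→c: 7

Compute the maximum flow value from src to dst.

Augment src→d→f→a→dst: bottleneck 3. Total 3.
Augment src→d→e→a→dst: bottleneck 2. Total 5.
Augment src→d→e→c→dst: bottleneck 9. Total 14.
Augment src→g→e→c→dst: bottleneck 1. Total 15.
Augment src→g→b→c→dst: bottleneck 2. Total 17.
No augmenting path remains in the residual graph.

17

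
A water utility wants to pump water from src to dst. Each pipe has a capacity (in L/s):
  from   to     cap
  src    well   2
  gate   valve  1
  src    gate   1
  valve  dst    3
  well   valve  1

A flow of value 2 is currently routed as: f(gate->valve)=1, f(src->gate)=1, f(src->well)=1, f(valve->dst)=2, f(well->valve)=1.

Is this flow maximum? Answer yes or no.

Yes

Residual reachable from src: {src, well}; dst is not reachable.
Saturated cut: src->gate, well->valve with total capacity 2 = current flow value. Flow is maximum.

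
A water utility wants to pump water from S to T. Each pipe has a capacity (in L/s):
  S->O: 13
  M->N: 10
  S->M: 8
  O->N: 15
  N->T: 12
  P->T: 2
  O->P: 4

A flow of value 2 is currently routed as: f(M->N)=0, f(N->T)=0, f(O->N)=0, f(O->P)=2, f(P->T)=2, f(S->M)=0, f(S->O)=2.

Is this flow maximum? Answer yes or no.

Residual path S->O->N->T has bottleneck 11 > 0.
Pushing 11 along it raises the flow to 13, so the given flow is not maximum.

No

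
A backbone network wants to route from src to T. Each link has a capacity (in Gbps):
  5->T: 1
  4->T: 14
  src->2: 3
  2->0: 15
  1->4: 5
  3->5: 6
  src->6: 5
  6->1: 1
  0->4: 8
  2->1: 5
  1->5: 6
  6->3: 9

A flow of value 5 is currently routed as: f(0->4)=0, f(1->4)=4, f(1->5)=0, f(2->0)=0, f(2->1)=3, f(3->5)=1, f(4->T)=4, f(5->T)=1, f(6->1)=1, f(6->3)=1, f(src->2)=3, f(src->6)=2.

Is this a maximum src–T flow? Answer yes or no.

Yes

Residual reachable from src: {3, 5, 6, src}; T is not reachable.
Saturated cut: src->2, 6->1, 5->T with total capacity 5 = current flow value. Flow is maximum.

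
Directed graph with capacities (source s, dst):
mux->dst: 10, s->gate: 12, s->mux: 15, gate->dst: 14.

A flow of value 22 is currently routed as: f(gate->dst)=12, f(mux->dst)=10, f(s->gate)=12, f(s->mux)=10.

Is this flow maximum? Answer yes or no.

Residual reachable from s: {mux, s}; dst is not reachable.
Saturated cut: s->gate, mux->dst with total capacity 22 = current flow value. Flow is maximum.

Yes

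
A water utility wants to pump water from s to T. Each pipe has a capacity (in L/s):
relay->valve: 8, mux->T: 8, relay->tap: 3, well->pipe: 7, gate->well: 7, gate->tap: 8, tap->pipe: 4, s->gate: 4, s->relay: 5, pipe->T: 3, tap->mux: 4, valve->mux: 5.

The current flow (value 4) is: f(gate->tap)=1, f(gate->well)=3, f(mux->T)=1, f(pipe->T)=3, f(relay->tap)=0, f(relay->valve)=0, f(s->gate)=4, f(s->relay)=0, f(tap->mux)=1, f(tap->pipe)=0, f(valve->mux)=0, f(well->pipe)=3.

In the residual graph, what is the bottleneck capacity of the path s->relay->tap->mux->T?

Residual capacities along the path: s->relay: 5, relay->tap: 3, tap->mux: 3, mux->T: 7.
Minimum is 3.

3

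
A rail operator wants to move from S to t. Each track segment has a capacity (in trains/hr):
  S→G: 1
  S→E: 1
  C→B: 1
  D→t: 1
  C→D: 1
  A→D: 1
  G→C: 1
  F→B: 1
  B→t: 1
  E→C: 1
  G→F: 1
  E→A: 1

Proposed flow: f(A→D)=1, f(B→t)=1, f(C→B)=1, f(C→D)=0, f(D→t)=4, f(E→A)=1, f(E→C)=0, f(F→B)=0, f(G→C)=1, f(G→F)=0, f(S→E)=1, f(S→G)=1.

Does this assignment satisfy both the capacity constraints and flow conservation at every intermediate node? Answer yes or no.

Capacity violated on D→t: flow 4 > capacity 1.

No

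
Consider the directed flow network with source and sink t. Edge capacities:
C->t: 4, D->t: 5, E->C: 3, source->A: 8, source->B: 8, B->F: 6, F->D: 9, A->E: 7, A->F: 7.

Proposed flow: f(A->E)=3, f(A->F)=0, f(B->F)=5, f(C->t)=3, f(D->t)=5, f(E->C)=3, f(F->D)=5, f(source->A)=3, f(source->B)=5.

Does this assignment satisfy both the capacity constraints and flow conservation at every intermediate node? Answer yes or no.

Yes

Every edge has 0 ≤ f(e) ≤ cap(e).
At each intermediate node, inflow equals outflow.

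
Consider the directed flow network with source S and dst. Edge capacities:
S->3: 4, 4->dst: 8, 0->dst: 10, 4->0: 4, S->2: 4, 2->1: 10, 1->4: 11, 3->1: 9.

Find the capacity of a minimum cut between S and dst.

8

Max flow = 8 (via 2 augmenting paths).
In the residual at optimum, the set reachable from S is {S}.
Cut edges: S->3 (cap 4), S->2 (cap 4). Sum = 8.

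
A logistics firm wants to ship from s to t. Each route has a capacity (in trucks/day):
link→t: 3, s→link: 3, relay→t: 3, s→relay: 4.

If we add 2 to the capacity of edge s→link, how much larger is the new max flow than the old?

0

Original max flow = 6.
Even with extra capacity on s→link, another cut of capacity 6 remains binding.
New max flow = 6. Increase = 0.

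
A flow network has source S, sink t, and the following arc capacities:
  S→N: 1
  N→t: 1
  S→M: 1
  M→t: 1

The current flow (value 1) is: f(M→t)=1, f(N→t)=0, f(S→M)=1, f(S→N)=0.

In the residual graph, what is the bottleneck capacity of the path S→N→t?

1

Residual capacities along the path: S→N: 1, N→t: 1.
Minimum is 1.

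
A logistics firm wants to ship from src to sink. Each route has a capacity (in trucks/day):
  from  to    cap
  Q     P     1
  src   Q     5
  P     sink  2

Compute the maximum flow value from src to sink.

Augment src->Q->P->sink: bottleneck 1. Total 1.
No augmenting path remains in the residual graph.

1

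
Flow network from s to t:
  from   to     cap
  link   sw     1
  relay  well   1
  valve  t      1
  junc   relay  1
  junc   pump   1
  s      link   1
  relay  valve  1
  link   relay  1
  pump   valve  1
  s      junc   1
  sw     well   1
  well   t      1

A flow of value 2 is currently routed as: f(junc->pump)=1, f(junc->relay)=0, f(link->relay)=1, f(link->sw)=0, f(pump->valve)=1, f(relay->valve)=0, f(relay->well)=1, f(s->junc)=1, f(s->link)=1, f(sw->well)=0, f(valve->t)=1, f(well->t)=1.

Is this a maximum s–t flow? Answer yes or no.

Residual reachable from s: {s}; t is not reachable.
Saturated cut: s->junc, s->link with total capacity 2 = current flow value. Flow is maximum.

Yes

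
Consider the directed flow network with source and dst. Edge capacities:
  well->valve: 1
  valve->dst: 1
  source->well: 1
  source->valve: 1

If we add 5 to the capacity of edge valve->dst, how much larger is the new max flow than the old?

1

Original max flow = 1.
After raising cap(valve->dst), augmenting paths through that edge carry 1 more unit.
New max flow = 2. Increase = 1.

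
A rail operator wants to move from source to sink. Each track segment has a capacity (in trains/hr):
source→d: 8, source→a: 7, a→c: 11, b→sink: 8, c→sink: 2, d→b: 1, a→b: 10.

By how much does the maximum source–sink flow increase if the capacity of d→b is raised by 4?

Original max flow = 8.
After raising cap(d→b), augmenting paths through that edge carry 2 more units.
New max flow = 10. Increase = 2.

2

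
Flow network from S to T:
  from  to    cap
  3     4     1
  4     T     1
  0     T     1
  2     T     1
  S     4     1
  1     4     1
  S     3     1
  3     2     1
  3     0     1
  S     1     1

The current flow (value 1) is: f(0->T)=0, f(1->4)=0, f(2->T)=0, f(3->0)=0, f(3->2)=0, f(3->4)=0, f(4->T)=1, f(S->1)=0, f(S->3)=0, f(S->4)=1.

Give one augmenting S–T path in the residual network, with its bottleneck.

S->3->2->T, bottleneck 1

Residual along S->3->2->T: S->3: 1, 3->2: 1, 2->T: 1.
Bottleneck = min = 1.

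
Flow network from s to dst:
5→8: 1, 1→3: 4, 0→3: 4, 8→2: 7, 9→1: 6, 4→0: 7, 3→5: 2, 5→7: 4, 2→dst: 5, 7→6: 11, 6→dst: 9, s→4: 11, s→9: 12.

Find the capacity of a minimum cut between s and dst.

Max flow = 2 (via 1 augmenting path).
In the residual at optimum, the set reachable from s is {0, 1, 3, 4, 9, s}.
Cut edges: 3→5 (cap 2). Sum = 2.

2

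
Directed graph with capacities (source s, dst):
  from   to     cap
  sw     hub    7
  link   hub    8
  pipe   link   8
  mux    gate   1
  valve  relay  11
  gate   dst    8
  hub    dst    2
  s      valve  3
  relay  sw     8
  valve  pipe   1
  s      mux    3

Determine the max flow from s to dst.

Augment s→mux→gate→dst: bottleneck 1. Total 1.
Augment s→valve→relay→sw→hub→dst: bottleneck 2. Total 3.
No augmenting path remains in the residual graph.

3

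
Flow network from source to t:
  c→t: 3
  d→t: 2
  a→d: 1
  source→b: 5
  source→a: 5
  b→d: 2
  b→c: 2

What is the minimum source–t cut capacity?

4

Max flow = 4 (via 2 augmenting paths).
In the residual at optimum, the set reachable from source is {a, b, d, source}.
Cut edges: b→c (cap 2), d→t (cap 2). Sum = 4.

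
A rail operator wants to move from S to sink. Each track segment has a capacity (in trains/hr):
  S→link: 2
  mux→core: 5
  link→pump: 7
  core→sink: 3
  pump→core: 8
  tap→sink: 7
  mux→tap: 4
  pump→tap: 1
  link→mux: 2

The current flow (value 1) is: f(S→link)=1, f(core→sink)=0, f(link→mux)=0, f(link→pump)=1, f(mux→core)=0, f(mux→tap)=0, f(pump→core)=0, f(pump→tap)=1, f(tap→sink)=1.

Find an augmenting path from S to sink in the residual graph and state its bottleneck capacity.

S→link→pump→core→sink, bottleneck 1

Residual along S→link→pump→core→sink: S→link: 1, link→pump: 6, pump→core: 8, core→sink: 3.
Bottleneck = min = 1.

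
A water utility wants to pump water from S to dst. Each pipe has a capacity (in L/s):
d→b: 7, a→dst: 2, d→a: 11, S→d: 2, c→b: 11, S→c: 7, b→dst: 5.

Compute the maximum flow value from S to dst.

7

Augment S→d→a→dst: bottleneck 2. Total 2.
Augment S→c→b→dst: bottleneck 5. Total 7.
No augmenting path remains in the residual graph.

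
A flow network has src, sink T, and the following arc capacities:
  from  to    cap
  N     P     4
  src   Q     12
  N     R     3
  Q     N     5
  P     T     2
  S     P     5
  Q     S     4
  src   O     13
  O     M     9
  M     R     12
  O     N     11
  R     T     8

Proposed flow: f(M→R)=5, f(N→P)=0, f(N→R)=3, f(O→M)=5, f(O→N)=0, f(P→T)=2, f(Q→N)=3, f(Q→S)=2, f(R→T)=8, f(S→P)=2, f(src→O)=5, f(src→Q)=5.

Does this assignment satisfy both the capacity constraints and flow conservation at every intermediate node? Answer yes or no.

Yes

Every edge has 0 ≤ f(e) ≤ cap(e).
At each intermediate node, inflow equals outflow.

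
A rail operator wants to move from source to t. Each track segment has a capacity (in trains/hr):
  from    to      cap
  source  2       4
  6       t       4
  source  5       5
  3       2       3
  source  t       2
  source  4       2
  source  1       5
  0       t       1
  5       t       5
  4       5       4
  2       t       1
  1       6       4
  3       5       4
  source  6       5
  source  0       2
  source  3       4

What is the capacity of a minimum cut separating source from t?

13

Max flow = 13 (via 5 augmenting paths).
In the residual at optimum, the set reachable from source is {0, 1, 2, 3, 4, 5, 6, source}.
Cut edges: source→t (cap 2), 2→t (cap 1), 5→t (cap 5), 0→t (cap 1), 6→t (cap 4). Sum = 13.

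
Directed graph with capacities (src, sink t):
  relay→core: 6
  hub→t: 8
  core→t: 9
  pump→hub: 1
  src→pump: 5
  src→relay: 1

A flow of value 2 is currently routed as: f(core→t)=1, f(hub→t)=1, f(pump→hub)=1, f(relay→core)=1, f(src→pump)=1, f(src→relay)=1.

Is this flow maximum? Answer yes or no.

Yes

Residual reachable from src: {pump, src}; t is not reachable.
Saturated cut: pump→hub, src→relay with total capacity 2 = current flow value. Flow is maximum.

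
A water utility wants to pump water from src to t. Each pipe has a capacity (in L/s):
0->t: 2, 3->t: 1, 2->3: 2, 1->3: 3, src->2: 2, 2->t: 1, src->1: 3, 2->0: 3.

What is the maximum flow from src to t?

3

Augment src->2->t: bottleneck 1. Total 1.
Augment src->1->3->t: bottleneck 1. Total 2.
Augment src->2->0->t: bottleneck 1. Total 3.
No augmenting path remains in the residual graph.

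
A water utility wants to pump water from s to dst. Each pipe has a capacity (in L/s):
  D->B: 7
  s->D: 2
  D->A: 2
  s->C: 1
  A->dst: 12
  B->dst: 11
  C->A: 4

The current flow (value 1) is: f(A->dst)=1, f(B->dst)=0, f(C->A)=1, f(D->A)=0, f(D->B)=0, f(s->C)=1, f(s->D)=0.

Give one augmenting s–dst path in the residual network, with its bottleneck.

Residual along s->D->A->dst: s->D: 2, D->A: 2, A->dst: 11.
Bottleneck = min = 2.

s->D->A->dst, bottleneck 2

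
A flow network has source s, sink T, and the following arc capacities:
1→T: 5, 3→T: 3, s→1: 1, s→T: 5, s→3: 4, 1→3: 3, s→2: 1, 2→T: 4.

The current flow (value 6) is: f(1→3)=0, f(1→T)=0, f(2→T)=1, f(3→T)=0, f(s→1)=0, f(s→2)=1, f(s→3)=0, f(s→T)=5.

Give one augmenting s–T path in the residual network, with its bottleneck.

Residual along s→1→T: s→1: 1, 1→T: 5.
Bottleneck = min = 1.

s→1→T, bottleneck 1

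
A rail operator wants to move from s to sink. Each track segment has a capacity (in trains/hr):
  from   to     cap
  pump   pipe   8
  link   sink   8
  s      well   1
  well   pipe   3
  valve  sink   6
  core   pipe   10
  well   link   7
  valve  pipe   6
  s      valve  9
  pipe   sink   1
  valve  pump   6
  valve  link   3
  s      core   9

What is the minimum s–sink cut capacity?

11

Max flow = 11 (via 4 augmenting paths).
In the residual at optimum, the set reachable from s is {core, pipe, s}.
Cut edges: s→valve (cap 9), s→well (cap 1), pipe→sink (cap 1). Sum = 11.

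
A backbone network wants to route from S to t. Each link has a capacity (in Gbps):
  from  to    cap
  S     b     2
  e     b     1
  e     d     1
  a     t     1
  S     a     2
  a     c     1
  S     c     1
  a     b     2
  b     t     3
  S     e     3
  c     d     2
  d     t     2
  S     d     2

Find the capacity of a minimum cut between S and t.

Max flow = 6 (via 4 augmenting paths).
In the residual at optimum, the set reachable from S is {S, a, b, c, d, e}.
Cut edges: a->t (cap 1), d->t (cap 2), b->t (cap 3). Sum = 6.

6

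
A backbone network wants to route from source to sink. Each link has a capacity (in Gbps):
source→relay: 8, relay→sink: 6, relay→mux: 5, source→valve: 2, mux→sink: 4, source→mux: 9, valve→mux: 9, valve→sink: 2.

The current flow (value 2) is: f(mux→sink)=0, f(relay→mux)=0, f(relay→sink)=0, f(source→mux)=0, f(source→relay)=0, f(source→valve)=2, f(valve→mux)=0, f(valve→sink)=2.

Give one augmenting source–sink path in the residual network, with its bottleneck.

source→relay→sink, bottleneck 6

Residual along source→relay→sink: source→relay: 8, relay→sink: 6.
Bottleneck = min = 6.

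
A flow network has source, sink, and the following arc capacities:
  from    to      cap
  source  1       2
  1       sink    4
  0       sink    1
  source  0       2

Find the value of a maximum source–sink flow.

3

Augment source->1->sink: bottleneck 2. Total 2.
Augment source->0->sink: bottleneck 1. Total 3.
No augmenting path remains in the residual graph.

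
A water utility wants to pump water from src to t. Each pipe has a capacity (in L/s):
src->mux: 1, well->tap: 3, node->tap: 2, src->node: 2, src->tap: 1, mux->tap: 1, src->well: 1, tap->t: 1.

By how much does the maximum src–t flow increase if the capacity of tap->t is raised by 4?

Original max flow = 1.
After raising cap(tap->t), augmenting paths through that edge carry 4 more units.
New max flow = 5. Increase = 4.

4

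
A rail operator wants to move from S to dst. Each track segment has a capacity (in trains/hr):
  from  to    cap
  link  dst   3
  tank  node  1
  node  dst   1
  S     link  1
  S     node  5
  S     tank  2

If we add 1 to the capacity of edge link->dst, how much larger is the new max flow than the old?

0

Original max flow = 2.
Edge link->dst does not cross the min cut (source side {S, node, tank}), so extra capacity there cannot help.
New max flow = 2. Increase = 0.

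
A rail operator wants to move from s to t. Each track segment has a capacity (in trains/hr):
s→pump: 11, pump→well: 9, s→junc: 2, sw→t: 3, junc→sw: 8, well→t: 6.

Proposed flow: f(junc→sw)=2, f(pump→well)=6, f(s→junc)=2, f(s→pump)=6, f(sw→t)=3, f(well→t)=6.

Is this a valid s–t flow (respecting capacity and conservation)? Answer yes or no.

Conservation fails at sw: inflow 2 ≠ outflow 3.

No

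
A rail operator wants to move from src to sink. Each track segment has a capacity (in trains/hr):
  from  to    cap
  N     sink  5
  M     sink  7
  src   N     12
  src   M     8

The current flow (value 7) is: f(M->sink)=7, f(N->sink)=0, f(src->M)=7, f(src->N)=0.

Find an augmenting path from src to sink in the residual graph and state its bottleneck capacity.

Residual along src->N->sink: src->N: 12, N->sink: 5.
Bottleneck = min = 5.

src->N->sink, bottleneck 5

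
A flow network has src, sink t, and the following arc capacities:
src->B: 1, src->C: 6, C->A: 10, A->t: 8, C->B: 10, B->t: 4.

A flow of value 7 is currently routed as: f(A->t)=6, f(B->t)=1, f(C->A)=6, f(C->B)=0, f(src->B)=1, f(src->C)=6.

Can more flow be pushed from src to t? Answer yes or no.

No

Residual reachable from src: {src}; t is not reachable.
Saturated cut: src->C, src->B with total capacity 7 = current flow value. Flow is maximum.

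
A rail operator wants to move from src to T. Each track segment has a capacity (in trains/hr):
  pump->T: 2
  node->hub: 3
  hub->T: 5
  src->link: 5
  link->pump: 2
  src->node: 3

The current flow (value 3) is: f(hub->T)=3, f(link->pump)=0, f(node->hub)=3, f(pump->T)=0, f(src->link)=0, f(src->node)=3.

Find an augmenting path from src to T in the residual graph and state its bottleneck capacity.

Residual along src->link->pump->T: src->link: 5, link->pump: 2, pump->T: 2.
Bottleneck = min = 2.

src->link->pump->T, bottleneck 2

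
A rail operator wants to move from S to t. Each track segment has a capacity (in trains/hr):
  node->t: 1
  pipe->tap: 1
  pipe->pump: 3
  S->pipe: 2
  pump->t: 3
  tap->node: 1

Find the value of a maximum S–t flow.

Augment S->pipe->pump->t: bottleneck 2. Total 2.
No augmenting path remains in the residual graph.

2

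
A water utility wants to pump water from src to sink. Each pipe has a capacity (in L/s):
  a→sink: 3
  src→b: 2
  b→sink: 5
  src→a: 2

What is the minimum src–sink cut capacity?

Max flow = 4 (via 2 augmenting paths).
In the residual at optimum, the set reachable from src is {src}.
Cut edges: src→a (cap 2), src→b (cap 2). Sum = 4.

4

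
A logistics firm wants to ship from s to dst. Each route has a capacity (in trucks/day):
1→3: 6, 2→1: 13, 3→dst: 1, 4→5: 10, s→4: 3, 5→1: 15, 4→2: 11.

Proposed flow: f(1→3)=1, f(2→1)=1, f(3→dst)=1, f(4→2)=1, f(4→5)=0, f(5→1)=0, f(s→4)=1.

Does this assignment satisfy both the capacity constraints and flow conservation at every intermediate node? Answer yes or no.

Yes

Every edge has 0 ≤ f(e) ≤ cap(e).
At each intermediate node, inflow equals outflow.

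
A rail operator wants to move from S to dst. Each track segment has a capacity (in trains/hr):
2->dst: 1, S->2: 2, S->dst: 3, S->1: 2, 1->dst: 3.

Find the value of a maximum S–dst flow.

Augment S->dst: bottleneck 3. Total 3.
Augment S->2->dst: bottleneck 1. Total 4.
Augment S->1->dst: bottleneck 2. Total 6.
No augmenting path remains in the residual graph.

6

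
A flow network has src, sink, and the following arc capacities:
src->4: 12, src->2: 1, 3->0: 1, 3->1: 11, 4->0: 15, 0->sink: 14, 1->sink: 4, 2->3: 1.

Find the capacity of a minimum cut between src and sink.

Max flow = 13 (via 2 augmenting paths).
In the residual at optimum, the set reachable from src is {src}.
Cut edges: src->2 (cap 1), src->4 (cap 12). Sum = 13.

13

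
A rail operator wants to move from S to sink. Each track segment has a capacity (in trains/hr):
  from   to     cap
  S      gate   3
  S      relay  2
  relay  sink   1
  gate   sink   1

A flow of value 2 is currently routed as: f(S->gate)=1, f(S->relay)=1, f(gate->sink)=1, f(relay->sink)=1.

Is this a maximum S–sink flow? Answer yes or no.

Yes

Residual reachable from S: {S, gate, relay}; sink is not reachable.
Saturated cut: relay->sink, gate->sink with total capacity 2 = current flow value. Flow is maximum.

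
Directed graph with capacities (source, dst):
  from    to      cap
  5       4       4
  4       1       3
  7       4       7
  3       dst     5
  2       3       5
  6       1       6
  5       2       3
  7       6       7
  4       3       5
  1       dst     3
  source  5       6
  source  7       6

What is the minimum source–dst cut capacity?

Max flow = 8 (via 3 augmenting paths).
In the residual at optimum, the set reachable from source is {1, 2, 3, 4, 5, 6, 7, source}.
Cut edges: 1→dst (cap 3), 3→dst (cap 5). Sum = 8.

8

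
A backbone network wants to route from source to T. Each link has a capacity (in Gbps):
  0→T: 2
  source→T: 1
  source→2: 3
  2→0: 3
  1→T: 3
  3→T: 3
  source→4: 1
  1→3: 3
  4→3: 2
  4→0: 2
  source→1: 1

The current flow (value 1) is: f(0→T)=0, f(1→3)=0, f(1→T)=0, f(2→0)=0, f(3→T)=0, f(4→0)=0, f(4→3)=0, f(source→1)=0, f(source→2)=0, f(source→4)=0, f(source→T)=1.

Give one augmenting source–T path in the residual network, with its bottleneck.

source→1→T, bottleneck 1

Residual along source→1→T: source→1: 1, 1→T: 3.
Bottleneck = min = 1.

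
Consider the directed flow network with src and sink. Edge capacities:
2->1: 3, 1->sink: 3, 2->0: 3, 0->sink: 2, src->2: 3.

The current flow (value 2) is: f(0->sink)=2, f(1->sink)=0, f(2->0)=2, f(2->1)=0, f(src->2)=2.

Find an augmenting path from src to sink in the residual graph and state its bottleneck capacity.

Residual along src->2->1->sink: src->2: 1, 2->1: 3, 1->sink: 3.
Bottleneck = min = 1.

src->2->1->sink, bottleneck 1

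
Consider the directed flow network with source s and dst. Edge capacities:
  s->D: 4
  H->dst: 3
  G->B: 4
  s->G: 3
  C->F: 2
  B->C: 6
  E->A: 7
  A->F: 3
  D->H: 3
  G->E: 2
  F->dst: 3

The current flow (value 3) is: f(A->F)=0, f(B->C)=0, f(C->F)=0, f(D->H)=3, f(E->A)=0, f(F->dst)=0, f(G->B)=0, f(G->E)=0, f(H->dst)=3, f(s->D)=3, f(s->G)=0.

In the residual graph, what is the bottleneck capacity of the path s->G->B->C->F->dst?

Residual capacities along the path: s->G: 3, G->B: 4, B->C: 6, C->F: 2, F->dst: 3.
Minimum is 2.

2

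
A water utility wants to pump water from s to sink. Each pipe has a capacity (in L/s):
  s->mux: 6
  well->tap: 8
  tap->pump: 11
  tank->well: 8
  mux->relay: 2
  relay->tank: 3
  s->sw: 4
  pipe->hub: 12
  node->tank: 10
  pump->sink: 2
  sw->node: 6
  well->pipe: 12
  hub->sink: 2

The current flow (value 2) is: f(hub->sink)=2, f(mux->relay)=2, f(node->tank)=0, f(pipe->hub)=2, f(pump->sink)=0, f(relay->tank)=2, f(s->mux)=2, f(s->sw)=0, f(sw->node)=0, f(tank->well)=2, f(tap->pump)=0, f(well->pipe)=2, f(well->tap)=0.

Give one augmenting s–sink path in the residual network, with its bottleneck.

s->sw->node->tank->well->tap->pump->sink, bottleneck 2

Residual along s->sw->node->tank->well->tap->pump->sink: s->sw: 4, sw->node: 6, node->tank: 10, tank->well: 6, well->tap: 8, tap->pump: 11, pump->sink: 2.
Bottleneck = min = 2.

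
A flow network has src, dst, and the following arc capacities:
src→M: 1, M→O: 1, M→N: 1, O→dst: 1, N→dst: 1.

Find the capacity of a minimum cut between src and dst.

Max flow = 1 (via 1 augmenting path).
In the residual at optimum, the set reachable from src is {src}.
Cut edges: src→M (cap 1). Sum = 1.

1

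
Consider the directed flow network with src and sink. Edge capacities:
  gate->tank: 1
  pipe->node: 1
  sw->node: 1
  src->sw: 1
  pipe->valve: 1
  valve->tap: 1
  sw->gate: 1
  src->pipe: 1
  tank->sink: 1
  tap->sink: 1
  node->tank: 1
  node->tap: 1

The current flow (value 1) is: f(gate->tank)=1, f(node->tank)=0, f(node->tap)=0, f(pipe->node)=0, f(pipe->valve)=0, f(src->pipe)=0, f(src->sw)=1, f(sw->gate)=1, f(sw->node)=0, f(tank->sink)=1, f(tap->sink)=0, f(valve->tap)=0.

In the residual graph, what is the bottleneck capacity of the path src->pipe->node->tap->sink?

Residual capacities along the path: src->pipe: 1, pipe->node: 1, node->tap: 1, tap->sink: 1.
Minimum is 1.

1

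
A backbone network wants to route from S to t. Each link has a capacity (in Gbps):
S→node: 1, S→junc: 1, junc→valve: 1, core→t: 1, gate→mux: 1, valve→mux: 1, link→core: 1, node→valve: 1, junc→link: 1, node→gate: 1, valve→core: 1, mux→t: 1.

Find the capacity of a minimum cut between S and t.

Max flow = 2 (via 2 augmenting paths).
In the residual at optimum, the set reachable from S is {S}.
Cut edges: S→junc (cap 1), S→node (cap 1). Sum = 2.

2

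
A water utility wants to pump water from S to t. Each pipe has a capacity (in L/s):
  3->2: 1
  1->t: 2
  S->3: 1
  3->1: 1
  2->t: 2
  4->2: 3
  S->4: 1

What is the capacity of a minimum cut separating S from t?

Max flow = 2 (via 2 augmenting paths).
In the residual at optimum, the set reachable from S is {S}.
Cut edges: S->4 (cap 1), S->3 (cap 1). Sum = 2.

2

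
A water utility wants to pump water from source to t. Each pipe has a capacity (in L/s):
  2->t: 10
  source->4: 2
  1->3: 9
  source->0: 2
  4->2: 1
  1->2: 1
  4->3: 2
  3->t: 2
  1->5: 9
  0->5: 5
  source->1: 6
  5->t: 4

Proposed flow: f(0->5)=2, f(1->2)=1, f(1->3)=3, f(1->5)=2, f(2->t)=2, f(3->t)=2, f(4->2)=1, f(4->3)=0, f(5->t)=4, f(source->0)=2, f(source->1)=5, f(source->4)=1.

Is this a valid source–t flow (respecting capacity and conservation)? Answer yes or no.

Conservation fails at 1: inflow 5 ≠ outflow 6.

No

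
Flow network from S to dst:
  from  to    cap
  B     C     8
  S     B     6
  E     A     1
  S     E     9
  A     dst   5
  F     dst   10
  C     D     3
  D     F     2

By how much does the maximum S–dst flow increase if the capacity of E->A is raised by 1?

Original max flow = 3.
After raising cap(E->A), augmenting paths through that edge carry 1 more unit.
New max flow = 4. Increase = 1.

1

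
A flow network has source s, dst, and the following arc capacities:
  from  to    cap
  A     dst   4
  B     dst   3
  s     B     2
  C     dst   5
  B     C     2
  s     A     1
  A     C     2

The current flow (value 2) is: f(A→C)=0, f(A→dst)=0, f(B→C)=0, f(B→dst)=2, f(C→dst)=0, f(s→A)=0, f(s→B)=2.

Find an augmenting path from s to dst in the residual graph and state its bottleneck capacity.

Residual along s→A→dst: s→A: 1, A→dst: 4.
Bottleneck = min = 1.

s→A→dst, bottleneck 1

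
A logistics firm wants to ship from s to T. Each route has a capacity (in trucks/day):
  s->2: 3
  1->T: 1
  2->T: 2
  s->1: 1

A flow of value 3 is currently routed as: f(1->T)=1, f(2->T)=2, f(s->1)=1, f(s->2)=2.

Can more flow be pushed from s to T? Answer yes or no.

Residual reachable from s: {2, s}; T is not reachable.
Saturated cut: s->1, 2->T with total capacity 3 = current flow value. Flow is maximum.

No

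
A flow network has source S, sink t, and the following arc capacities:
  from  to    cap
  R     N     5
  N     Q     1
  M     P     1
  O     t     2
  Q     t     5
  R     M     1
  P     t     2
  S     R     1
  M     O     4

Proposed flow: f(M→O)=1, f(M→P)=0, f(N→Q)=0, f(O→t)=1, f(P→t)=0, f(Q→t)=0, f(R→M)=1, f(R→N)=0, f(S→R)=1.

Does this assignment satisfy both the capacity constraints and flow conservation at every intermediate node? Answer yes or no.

Yes

Every edge has 0 ≤ f(e) ≤ cap(e).
At each intermediate node, inflow equals outflow.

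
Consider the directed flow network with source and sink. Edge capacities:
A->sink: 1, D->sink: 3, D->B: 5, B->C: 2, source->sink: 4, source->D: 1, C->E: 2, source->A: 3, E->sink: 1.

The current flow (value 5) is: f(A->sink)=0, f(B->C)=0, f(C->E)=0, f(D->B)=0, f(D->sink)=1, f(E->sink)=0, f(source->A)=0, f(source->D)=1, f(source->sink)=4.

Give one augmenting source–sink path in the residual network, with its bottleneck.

Residual along source->A->sink: source->A: 3, A->sink: 1.
Bottleneck = min = 1.

source->A->sink, bottleneck 1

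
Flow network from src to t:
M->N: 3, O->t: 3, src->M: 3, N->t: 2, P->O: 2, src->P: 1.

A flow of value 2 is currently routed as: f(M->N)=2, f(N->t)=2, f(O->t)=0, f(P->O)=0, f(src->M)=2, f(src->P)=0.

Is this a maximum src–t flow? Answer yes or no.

No

Residual path src->P->O->t has bottleneck 1 > 0.
Pushing 1 along it raises the flow to 3, so the given flow is not maximum.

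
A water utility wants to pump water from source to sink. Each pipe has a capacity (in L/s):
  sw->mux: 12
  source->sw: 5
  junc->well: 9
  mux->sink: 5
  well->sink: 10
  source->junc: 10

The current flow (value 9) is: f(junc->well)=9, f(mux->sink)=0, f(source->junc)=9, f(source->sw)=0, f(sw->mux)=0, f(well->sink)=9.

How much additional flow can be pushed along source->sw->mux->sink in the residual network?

Residual capacities along the path: source->sw: 5, sw->mux: 12, mux->sink: 5.
Minimum is 5.

5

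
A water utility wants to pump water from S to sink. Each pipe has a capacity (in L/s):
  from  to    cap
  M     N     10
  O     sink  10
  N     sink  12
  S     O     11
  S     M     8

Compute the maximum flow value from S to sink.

Augment S->O->sink: bottleneck 10. Total 10.
Augment S->M->N->sink: bottleneck 8. Total 18.
No augmenting path remains in the residual graph.

18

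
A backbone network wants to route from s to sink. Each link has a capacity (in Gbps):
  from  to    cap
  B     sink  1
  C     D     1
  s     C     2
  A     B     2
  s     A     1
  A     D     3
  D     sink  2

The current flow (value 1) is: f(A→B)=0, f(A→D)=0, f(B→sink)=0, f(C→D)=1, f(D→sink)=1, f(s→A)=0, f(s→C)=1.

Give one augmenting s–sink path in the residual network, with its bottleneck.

Residual along s→A→D→sink: s→A: 1, A→D: 3, D→sink: 1.
Bottleneck = min = 1.

s→A→D→sink, bottleneck 1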